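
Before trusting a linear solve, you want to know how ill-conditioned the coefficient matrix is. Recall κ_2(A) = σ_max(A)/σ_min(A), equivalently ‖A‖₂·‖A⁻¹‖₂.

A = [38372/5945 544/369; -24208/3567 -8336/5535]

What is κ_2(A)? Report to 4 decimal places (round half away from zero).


AᵀA = [33177616/378225 2687360/136161; 2687360/136161 136074496/30636225]; tr = 1679632/18225, det = 4096/50625
solving λ² − 1679632/18225·λ + 4096/50625 = 0 gives λ = 2304/25, 16/18225
κ = σ_max/σ_min = (48/5)/(4/135) = 324.0000

324.0000


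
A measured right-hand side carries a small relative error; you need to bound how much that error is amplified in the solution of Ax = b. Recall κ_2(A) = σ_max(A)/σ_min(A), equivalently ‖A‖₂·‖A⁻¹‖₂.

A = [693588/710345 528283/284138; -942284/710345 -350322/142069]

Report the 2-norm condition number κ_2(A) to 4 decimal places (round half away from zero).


208.9250

M = AᵀA = [54758538016/20183600761 102661638030/20183600761; 102661638030/20183600761 769984942825/80734403044]. tr(M)=3422211401/279357796, det(M)=240100/69839449
λ_max, λ_min = (3422211401/279357796 ± √11710457692225269201/78040778185977616)/2 = 49/4, 19600/69839449
σ_max=√(49/4)=(7/2), σ_min=√(19600/69839449)=(140/8357) → κ = 208.9250


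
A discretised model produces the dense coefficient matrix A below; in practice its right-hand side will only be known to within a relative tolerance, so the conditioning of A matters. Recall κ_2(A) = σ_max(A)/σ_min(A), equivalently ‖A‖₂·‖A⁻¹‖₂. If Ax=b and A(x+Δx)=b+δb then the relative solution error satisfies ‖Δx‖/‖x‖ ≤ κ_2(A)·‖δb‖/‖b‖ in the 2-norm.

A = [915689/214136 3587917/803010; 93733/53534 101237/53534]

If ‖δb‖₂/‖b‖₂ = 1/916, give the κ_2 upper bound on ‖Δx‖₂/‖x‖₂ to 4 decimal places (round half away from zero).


form AᵀA = [5793256505/271326784 22809295817/1017475440; 22809295817/1017475440 44908750553/1907766450] with trace 3258695281/72590400 and determinant 20151121/290361600
eigenvalues of AᵀA: λ = (tr ± √(tr²−4·det))/2 = 4489/100, 4489/2903616
κ_2(A) = √(λ_max/λ_min) = √((4489/100) / (4489/2903616)) = 170.4000
perturbation bound = 170.4000·1/916 = 0.1860

0.1860


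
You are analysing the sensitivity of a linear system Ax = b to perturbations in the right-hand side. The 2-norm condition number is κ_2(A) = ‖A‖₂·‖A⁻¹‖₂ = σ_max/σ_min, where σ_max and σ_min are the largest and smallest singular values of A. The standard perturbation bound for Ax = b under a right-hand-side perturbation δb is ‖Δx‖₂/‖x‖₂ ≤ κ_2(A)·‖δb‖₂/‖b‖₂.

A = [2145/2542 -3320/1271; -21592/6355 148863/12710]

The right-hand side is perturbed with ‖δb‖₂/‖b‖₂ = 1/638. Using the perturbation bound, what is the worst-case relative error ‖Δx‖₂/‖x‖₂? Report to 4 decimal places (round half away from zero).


0.2429

form AᵀA = [1177801/96100 -1009008/24025; -1009008/24025 13838449/96100] with trace 300325/1922 and determinant 15625/15376
solving λ² − 300325/1922·λ + 15625/15376 = 0 gives λ = 625/4, 25/3844
σ_max=√(625/4)=(25/2), σ_min=√(25/3844)=(5/62) → κ = 155.0000
perturbation bound = 155.0000·1/638 = 0.2429


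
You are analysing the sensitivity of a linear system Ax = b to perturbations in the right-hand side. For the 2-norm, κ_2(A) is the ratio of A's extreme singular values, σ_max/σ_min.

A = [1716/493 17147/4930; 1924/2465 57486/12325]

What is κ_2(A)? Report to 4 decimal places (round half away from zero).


M = AᵀA = [5408/425 33462/2125; 33462/2125 1438697/42500]. tr(M)=116441/2500, det(M)=114244/625
λ_max, λ_min = (116441/2500 ± √8988746481/6250000)/2 = 169/4, 2704/625
κ_2(A) = √(λ_max/λ_min) = √((169/4) / (2704/625)) = 3.1250

3.1250


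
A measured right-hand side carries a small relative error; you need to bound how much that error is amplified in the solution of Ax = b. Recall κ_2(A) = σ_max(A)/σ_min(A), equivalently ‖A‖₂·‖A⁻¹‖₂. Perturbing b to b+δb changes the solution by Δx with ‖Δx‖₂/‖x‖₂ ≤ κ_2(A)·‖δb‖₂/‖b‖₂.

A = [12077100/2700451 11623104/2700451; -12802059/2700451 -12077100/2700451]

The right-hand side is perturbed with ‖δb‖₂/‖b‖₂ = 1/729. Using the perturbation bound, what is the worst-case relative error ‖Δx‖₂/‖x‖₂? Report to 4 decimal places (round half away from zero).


0.2753

AᵀA = [368310415041/8671148161 350755215300/8671148161; 350755215300/8671148161 334070024976/8671148161]; tr = 835172937/10310521, det = 1679616/10310521
char-poly roots: 81 and 20736/10310521
κ_2(A) = √(λ_max/λ_min) = √(81 / (20736/10310521)) = 200.6875
perturbation bound = 200.6875·1/729 = 0.2753


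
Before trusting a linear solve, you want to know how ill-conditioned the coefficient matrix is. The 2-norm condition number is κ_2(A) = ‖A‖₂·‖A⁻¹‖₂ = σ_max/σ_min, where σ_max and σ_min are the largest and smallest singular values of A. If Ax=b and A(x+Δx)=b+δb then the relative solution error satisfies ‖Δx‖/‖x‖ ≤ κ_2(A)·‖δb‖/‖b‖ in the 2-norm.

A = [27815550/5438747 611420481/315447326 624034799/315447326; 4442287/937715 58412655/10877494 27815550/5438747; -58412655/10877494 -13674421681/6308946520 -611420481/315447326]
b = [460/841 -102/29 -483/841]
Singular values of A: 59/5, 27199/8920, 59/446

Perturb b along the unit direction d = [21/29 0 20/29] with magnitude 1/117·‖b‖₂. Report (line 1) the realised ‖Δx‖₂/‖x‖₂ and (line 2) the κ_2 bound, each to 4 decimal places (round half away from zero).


largest singular value 59/5, smallest 59/446
κ = σ_max/σ_min = (59/5)/(59/446) = 89.2000
worst-case relative error ≤ 89.2000 × 1/117 = 0.7624
solve Ax = b  →  x = [0.5558 -0.6006 -0.5720]
2-norm of b is 3.6056; of x, 0.9984
with δb = [0.0223 0.0000 0.0213], A·Δx = δb → ‖Δx‖ = 0.2330
dividing the unrounded norms, ‖Δx‖/‖x‖ = 0.2333
realised/bound (from unrounded values) ≈ 0.3061

0.2333
0.7624


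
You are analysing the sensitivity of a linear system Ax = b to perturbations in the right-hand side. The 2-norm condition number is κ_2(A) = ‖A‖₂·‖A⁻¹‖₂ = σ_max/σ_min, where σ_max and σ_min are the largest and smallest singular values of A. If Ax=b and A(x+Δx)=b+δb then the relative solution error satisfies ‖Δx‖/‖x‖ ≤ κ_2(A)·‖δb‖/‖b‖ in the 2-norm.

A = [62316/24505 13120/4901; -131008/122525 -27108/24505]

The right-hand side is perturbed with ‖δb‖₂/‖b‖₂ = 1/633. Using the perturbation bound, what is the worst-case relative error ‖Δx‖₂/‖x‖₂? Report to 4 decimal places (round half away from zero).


0.5134

AᵀA = [676007056/88830625 141958656/17766125; 141958656/17766125 29811856/3553225]; tr = 1690016/105625, det = 256/105625
solving λ² − 1690016/105625·λ + 256/105625 = 0 gives λ = 16, 16/105625
σ_max=√16=4, σ_min=√(16/105625)=(4/325) → κ = 325.0000
perturbation bound = 325.0000·1/633 = 0.5134


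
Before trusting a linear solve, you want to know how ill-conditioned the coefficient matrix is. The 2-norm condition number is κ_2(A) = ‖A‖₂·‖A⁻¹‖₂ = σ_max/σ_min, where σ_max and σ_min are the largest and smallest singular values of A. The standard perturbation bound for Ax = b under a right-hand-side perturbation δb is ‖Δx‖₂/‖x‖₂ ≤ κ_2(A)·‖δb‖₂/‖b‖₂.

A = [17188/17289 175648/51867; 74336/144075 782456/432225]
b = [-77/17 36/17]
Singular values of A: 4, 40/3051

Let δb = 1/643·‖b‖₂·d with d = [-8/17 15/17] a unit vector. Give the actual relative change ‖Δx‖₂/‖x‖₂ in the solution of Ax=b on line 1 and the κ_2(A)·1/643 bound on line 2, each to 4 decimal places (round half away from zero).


0.0019
0.4745

largest singular value 4, smallest 40/3051
κ = σ_max/σ_min = 4/(40/3051) = 305.1000
bound on ‖Δx‖/‖x‖: κ·ε = 305.1000·1/643 = 0.4745
solve Ax = b  →  x = [-293.1060 84.7080]
2-norm of b is 5.0000; of x, 305.1009
Δx = A⁻¹·δb where δb = 1/643·5.0000·d; ‖Δx‖ = 0.5931
dividing the unrounded norms, ‖Δx‖/‖x‖ = 0.0019
realised/bound (from unrounded values) ≈ 0.0041


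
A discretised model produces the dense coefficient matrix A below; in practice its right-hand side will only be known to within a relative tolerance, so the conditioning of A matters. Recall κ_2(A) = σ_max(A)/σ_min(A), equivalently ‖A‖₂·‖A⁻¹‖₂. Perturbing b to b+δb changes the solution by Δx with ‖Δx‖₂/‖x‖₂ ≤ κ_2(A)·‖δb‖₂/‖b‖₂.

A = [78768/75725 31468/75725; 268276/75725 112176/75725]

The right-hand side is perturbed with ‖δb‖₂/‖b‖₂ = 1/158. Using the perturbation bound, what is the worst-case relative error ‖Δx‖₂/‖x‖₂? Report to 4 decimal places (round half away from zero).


1.4747

form AᵀA = [9621712/705757 4008960/705757; 4008960/705757 1670608/705757] with trace 868640/54289 and determinant 256/54289
λ_max, λ_min = (868640/54289 ± √754479857664/2947295521)/2 = 16, 16/54289
κ = σ_max/σ_min = 4/(4/233) = 233.0000
perturbation bound = 233.0000·1/158 = 1.4747


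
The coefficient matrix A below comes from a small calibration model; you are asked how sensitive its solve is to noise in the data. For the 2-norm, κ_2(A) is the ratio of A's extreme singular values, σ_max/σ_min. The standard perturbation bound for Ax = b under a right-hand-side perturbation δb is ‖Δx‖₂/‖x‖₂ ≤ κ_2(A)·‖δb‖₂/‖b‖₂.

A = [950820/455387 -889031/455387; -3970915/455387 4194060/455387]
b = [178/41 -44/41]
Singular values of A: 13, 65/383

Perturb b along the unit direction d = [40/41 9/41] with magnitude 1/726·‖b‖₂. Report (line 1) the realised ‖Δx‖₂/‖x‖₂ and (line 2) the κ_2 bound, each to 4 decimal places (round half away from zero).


largest singular value 13, smallest 65/383
κ_2(A) = 13 / (65/383) = 76.6000
κ_2(A)·‖δb‖/‖b‖ = 0.1055
solve Ax = b  →  x = [17.1735 16.1432]
2-norm of b is 4.4721; of x, 23.5697
δb = ε·‖b‖·d = [0.0060 0.0014]; solving A·Δx = δb gives ‖Δx‖ = 0.0363
relative error = 0.0015
tightness: 0.0015 against a bound of 0.1055 (unrounded ratio ≈ 0.0146)

0.0015
0.1055


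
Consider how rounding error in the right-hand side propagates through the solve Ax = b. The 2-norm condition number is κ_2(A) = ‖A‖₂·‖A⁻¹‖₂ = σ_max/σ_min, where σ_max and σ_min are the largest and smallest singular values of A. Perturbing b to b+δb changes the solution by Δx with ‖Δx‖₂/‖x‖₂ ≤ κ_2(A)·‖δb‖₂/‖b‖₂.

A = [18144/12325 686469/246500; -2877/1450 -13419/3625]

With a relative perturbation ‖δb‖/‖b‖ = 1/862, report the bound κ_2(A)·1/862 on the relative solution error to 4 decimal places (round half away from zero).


AᵀA = [148356369/24304900 695396583/60762250; 695396583/60762250 52155253521/2430490000]; tr = 231802389/8410000, det = 194481/33640000
solving λ² − 231802389/8410000·λ + 194481/33640000 = 0 gives λ = 441/16, 441/2102500
κ = σ_max/σ_min = (21/4)/(21/1450) = 362.5000
bound on ‖Δx‖/‖x‖: κ·ε = 362.5000·1/862 = 0.4205

0.4205


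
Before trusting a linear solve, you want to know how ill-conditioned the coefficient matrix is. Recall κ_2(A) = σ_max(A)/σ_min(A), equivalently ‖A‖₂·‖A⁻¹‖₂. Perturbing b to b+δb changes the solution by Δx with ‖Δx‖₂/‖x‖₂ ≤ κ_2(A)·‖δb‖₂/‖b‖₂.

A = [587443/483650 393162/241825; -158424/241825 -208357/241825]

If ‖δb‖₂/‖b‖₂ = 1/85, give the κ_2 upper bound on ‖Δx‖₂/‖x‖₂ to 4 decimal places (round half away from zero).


M = AᵀA = [1541459977/809402500 513802359/202350625; 513802359/202350625 685083037/202350625]. tr(M)=34254337/6475220, det(M)=279841/809402500
eigenvalues of AᵀA: λ = (tr ± √(tr²−4·det))/2 = 529/100, 529/8094025
κ_2(A) = √(λ_max/λ_min) = √((529/100) / (529/8094025)) = 284.5000
bound on ‖Δx‖/‖x‖: κ·ε = 284.5000·1/85 = 3.3471

3.3471


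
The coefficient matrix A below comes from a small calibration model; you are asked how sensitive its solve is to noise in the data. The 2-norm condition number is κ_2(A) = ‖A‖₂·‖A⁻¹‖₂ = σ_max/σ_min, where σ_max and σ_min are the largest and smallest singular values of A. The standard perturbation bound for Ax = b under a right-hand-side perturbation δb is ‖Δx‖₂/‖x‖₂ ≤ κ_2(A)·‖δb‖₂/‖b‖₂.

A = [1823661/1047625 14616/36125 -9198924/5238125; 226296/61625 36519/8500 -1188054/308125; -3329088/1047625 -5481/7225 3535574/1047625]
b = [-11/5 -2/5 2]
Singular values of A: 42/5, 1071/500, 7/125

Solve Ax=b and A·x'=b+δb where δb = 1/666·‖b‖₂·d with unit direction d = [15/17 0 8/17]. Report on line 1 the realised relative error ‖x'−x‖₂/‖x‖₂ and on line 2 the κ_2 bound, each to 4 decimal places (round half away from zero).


0.0045
0.2252

from the listed singular values, σ₁ = 42/5, σ_n = 7/125
κ_2(A) = (42/5) / (7/125) = 150.0000
bound on ‖Δx‖/‖x‖: κ·ε = 150.0000·1/666 = 0.2252
solve Ax = b  →  x = [-13.3789 0.7118 -11.8450]
‖b‖ = 3.0000, ‖x‖ = 17.8831
Δx = A⁻¹·δb where δb = 1/666·3.0000·d; ‖Δx‖ = 0.0804
realised ‖Δx‖/‖x‖ = 0.0045
so the bound overstates the realised error by a factor of ≈ 50.0727 (computed from the unrounded values)


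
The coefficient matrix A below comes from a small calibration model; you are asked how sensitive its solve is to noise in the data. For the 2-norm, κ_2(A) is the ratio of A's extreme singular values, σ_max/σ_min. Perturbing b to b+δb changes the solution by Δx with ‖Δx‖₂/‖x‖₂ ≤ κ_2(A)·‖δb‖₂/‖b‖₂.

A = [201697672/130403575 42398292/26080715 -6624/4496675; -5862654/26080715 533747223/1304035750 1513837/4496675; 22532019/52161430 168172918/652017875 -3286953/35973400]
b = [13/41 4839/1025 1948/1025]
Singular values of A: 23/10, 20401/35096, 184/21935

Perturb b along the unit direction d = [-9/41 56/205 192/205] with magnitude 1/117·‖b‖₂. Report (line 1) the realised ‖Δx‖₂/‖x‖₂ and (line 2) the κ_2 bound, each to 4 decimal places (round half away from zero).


0.0145
2.3435

σ_max = 23/10, σ_min = 184/21935
κ = σ_max/σ_min = (23/10)/(184/21935) = 274.1875
perturbation bound = 274.1875·1/117 = 2.3435
solve Ax = b  →  x = [151.7001 -143.8759 290.2374]
‖b‖ = 5.0990, ‖x‖ = 357.7023
Δx = A⁻¹·δb where δb = 1/117·5.0990·d; ‖Δx‖ = 5.1954
dividing the unrounded norms, ‖Δx‖/‖x‖ = 0.0145
so the bound overstates the realised error by a factor of ≈ 161.3478 (computed from the unrounded values)


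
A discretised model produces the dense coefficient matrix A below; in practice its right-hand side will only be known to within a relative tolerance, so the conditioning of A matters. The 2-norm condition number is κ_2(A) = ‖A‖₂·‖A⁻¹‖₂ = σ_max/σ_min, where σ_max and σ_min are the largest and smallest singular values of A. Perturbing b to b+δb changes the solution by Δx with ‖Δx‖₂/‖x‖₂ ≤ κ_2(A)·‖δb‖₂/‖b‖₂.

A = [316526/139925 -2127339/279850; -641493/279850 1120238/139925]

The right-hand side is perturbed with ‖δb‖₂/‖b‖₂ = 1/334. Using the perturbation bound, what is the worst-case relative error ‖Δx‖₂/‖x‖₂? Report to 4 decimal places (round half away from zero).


0.5778

form AᵀA = [965836033/93122500 -827576064/23280625; -827576064/23280625 11349945217/93122500] with trace 9852625/74498 and determinant 279841/595984
λ_max, λ_min = (9852625/74498 ± √24265948898304/1387488001)/2 = 529/4, 529/148996
κ_2(A) = √(λ_max/λ_min) = √((529/4) / (529/148996)) = 193.0000
κ_2(A)·‖δb‖/‖b‖ = 0.5778


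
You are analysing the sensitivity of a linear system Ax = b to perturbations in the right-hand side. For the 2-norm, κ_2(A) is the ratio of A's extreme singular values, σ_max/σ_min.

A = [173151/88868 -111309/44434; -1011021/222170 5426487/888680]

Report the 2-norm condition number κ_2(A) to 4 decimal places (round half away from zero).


136.7200

AᵀA = [28628316981/1168272400 -38165417433/1168272400; -38165417433/1168272400 203565908601/4673089600]; tr = 12723167061/186923584, det = 741200625/2990777344
λ_max, λ_min = (12723167061/186923584 ± √161844343092793367721/34940426255405056)/2 = 1089/16, 680625/186923584
κ = σ_max/σ_min = (33/4)/(825/13672) = 136.7200


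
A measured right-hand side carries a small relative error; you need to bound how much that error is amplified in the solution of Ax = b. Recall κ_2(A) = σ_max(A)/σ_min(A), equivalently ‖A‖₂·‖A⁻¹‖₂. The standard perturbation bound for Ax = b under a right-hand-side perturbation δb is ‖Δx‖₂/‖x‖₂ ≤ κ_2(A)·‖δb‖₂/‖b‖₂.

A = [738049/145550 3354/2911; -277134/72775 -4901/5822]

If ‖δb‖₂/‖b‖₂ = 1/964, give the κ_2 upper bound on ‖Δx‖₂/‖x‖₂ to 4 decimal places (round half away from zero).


M = AᵀA = [34077173689/847392100 383365008/42369605; 383365008/42369605 69017065/33895684]. tr(M)=10649197/252050, det(M)=28561/2016400
λ_max, λ_min = (10649197/252050 ± √28350449336196/15882300625)/2 = 169/4, 169/504100
κ = σ_max/σ_min = (13/2)/(13/710) = 355.0000
worst-case relative error ≤ 355.0000 × 1/964 = 0.3683

0.3683


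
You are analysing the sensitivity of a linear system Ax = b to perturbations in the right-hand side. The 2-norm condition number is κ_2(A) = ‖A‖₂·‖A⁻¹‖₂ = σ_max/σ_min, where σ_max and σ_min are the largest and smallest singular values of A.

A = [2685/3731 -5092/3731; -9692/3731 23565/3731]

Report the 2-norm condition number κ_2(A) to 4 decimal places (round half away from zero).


AᵀA = [60169/8281 -144000/8281; -144000/8281 345769/8281]; tr = 2402/49, det = 1
solving λ² − 2402/49·λ + 1 = 0 gives λ = 49, 1/49
σ_max=√49=7, σ_min=√(1/49)=(1/7) → κ = 49.0000

49.0000


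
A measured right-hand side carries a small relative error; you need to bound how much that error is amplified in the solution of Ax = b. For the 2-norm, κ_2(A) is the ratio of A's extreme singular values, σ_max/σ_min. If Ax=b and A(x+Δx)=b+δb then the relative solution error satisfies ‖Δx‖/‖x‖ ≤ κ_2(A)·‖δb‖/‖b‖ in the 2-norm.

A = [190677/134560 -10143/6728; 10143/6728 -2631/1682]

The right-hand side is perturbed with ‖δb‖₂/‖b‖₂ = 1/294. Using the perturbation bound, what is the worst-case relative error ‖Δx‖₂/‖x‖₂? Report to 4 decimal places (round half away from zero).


0.5442

M = AᵀA = [92163969/21529600 -4838211/1076480; -4838211/1076480 254025/53824]. tr(M)=230409/25600, det(M)=81/25600
eigenvalues of AᵀA: λ = (tr ± √(tr²−4·det))/2 = 9, 9/25600
κ = σ_max/σ_min = 3/(3/160) = 160.0000
κ_2(A)·‖δb‖/‖b‖ = 0.5442


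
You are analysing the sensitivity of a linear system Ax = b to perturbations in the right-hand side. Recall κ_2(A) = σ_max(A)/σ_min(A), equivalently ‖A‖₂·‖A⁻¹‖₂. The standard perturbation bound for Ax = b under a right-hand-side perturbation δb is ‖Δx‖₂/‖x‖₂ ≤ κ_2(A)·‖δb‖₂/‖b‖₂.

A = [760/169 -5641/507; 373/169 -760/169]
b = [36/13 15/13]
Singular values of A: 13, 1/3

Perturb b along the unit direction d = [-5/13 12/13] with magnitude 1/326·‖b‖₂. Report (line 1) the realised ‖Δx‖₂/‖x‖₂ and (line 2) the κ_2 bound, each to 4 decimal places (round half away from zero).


largest singular value 13, smallest 1/3
κ_2(A) = 13 / (1/3) = 39.0000
κ_2(A)·‖δb‖/‖b‖ = 0.1196
solve Ax = b  →  x = [0.0888 -0.2130]
2-norm of b is 3.0000; of x, 0.2308
Δx = A⁻¹·δb where δb = 1/326·3.0000·d; ‖Δx‖ = 0.0276
dividing the unrounded norms, ‖Δx‖/‖x‖ = 0.1196
realised/bound = 1 exactly: the bound is attained for this b and d

0.1196
0.1196


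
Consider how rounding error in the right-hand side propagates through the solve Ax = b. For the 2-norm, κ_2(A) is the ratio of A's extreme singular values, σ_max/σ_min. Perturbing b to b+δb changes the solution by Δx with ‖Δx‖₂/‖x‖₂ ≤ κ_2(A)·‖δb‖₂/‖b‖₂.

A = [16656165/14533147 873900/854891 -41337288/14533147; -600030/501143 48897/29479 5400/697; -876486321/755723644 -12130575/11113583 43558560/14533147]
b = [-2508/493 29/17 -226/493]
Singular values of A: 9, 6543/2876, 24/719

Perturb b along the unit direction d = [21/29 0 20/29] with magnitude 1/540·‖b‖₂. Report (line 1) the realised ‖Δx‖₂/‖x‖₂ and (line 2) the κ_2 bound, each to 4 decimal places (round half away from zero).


largest singular value 9, smallest 24/719
κ_2(A) = 9 / (24/719) = 269.6250
perturbation bound = 269.6250·1/540 = 0.4993
solve Ax = b  →  x = [-108.3231 44.1823 -25.9797]
‖b‖ = 5.3852, ‖x‖ = 119.8370
Δx = A⁻¹·δb where δb = 1/540·5.3852·d; ‖Δx‖ = 0.2988
dividing the unrounded norms, ‖Δx‖/‖x‖ = 0.0025
realised/bound (from unrounded values) ≈ 0.0050

0.0025
0.4993


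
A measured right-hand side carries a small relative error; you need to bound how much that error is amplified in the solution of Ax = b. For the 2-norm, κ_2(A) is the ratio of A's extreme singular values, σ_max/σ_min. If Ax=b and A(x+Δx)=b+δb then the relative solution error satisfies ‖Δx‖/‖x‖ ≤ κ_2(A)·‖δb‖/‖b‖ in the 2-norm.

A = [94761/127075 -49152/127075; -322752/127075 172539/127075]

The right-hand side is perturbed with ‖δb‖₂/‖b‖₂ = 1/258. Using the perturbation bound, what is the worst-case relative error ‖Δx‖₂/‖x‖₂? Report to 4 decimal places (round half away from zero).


1.1589

M = AᵀA = [181037601/25836889 -96552000/25836889; -96552000/25836889 51497001/25836889]. tr(M)=804618/89401, det(M)=81/89401
λ_max, λ_min = (804618/89401 ± √647381160000/7992538801)/2 = 9, 9/89401
so κ_2 = √(9 / (9/89401)) = 299.0000
worst-case relative error ≤ 299.0000 × 1/258 = 1.1589


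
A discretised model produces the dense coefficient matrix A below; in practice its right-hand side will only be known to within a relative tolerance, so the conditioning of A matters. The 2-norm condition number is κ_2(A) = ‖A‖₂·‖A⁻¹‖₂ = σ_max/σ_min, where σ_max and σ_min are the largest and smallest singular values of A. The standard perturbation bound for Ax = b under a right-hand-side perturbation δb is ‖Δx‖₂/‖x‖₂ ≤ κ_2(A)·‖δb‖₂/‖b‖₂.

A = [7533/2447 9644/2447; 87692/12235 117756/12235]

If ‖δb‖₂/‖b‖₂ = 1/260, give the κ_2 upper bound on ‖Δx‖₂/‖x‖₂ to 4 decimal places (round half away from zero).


0.4706

M = AᵀA = [9108539089/149695225 12142465452/149695225; 12142465452/149695225 16191643936/149695225]. tr(M)=1012007321/5987809, det(M)=11424400/5987809
solving λ² − 1012007321/5987809·λ + 11424400/5987809 = 0 gives λ = 169, 67600/5987809
κ_2(A) = √(λ_max/λ_min) = √(169 / (67600/5987809)) = 122.3500
perturbation bound = 122.3500·1/260 = 0.4706


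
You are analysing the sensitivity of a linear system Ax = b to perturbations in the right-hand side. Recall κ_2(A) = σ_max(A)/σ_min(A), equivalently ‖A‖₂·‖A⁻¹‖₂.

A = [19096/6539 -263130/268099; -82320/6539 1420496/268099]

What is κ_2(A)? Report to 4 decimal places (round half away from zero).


62.8750

M = AᵀA = [7141239616/42758521 -2974633200/42758521; -2974633200/42758521 1241550436/42758521]. tr(M)=49602308/253009, det(M)=2458624/253009
solving λ² − 49602308/253009·λ + 2458624/253009 = 0 gives λ = 196, 12544/253009
so κ_2 = √(196 / (12544/253009)) = 62.8750


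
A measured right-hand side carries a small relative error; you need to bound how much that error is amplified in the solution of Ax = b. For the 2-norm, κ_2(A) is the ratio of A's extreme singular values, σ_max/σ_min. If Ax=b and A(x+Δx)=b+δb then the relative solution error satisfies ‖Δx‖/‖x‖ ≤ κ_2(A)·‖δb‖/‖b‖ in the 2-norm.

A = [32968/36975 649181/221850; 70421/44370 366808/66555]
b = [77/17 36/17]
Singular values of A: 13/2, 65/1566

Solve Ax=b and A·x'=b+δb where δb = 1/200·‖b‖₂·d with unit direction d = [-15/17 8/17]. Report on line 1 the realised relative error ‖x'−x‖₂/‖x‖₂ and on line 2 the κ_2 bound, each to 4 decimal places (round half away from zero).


largest singular value 13/2, smallest 65/1566
κ = σ_max/σ_min = (13/2)/(65/1566) = 156.6000
κ_2(A)·‖δb‖/‖b‖ = 0.7830
solve Ax = b  →  x = [69.5582 -19.6468]
‖b‖₂ = 5.0000 and ‖x‖₂ = 72.2795
δb = ε·‖b‖·d = [-0.0221 0.0118]; solving A·Δx = δb gives ‖Δx‖ = 0.6023
dividing the unrounded norms, ‖Δx‖/‖x‖ = 0.0083
tightness: 0.0083 against a bound of 0.7830 (unrounded ratio ≈ 0.0106)

0.0083
0.7830


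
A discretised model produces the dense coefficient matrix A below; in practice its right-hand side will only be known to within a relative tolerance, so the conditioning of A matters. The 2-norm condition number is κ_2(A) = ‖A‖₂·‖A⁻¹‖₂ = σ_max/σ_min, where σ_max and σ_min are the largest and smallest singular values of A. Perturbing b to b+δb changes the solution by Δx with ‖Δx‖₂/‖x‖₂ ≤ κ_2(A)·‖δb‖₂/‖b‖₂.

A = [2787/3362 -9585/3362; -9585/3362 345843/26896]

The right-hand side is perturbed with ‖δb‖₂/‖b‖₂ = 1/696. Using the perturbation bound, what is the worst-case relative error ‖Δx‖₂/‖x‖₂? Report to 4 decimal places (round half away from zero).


AᵀA = [29637/3362 -2099115/53792; -2099115/53792 74650329/430336]; tr = 46665/256, det = 6561/1024
solving λ² − 46665/256·λ + 6561/1024 = 0 gives λ = 729/4, 9/256
so κ_2 = √((729/4) / (9/256)) = 72.0000
perturbation bound = 72.0000·1/696 = 0.1034

0.1034


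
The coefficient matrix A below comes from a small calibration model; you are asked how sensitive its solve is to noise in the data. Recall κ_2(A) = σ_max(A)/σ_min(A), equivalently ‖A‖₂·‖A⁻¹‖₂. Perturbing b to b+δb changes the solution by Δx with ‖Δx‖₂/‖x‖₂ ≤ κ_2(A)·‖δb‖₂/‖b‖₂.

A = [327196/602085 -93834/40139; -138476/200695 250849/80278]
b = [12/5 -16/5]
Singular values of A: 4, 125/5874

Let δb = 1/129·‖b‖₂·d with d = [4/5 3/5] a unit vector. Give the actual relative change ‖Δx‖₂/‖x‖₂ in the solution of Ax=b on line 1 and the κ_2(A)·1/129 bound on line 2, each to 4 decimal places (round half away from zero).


1.4571
1.4571

largest singular value 4, smallest 125/5874
κ_2(A) = 4 / (125/5874) = 187.9680
perturbation bound = 187.9680·1/129 = 1.4571
solve Ax = b  →  x = [0.2195 -0.9756]
2-norm of b is 4.0000; of x, 1.0000
δb = ε·‖b‖·d = [0.0248 0.0186]; solving A·Δx = δb gives ‖Δx‖ = 1.4571
realised ‖Δx‖/‖x‖ = 1.4571
tightness: 1.4571 against a bound of 1.4571; the bound is attained (ratio 1)


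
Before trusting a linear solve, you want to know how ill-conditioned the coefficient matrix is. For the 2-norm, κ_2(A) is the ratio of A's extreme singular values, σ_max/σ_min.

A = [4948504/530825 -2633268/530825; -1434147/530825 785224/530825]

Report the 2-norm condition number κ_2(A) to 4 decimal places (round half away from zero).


M = AᵀA = [42471151129/450840289 -22650982200/450840289; -22650982200/450840289 12081083344/450840289]. tr(M)=188762057/1560001, det(M)=234256/1560001
λ_max, λ_min = (188762057/1560001 ± √35629652404494225/2433603120001)/2 = 121, 1936/1560001
so κ_2 = √(121 / (1936/1560001)) = 312.2500

312.2500


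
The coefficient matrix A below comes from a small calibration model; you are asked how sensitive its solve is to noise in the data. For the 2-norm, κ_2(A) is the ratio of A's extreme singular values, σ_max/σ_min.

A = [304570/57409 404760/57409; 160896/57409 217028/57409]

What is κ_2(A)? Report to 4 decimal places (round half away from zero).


337.7000

form AᵀA = [410555044/11404129 547393392/11404129; 547393392/11404129 729867856/11404129] with trace 1140422900/11404129 and determinant 1000000/11404129
eigenvalues of AᵀA: λ = (tr ± √(tr²−4·det))/2 = 100, 10000/11404129
σ_max=√100=10, σ_min=√(10000/11404129)=(100/3377) → κ = 337.7000


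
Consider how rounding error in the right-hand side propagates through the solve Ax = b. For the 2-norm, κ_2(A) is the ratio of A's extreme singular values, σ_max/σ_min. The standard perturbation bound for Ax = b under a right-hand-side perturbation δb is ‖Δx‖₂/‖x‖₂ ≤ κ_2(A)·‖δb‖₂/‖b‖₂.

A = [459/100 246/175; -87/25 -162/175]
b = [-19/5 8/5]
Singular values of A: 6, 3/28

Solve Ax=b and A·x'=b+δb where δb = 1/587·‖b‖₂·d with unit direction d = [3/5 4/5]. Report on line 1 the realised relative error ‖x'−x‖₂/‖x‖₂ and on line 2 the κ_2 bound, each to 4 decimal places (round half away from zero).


0.0070
0.0954

σ_max = 6, σ_min = 3/28
κ = σ_max/σ_min = 6/(3/28) = 56.0000
bound on ‖Δx‖/‖x‖: κ·ε = 56.0000·1/587 = 0.0954
solve Ax = b  →  x = [1.9733 -9.1467]
2-norm of b is 4.1231; of x, 9.3571
δb = ε·‖b‖·d = [0.0042 0.0056]; solving A·Δx = δb gives ‖Δx‖ = 0.0656
dividing the unrounded norms, ‖Δx‖/‖x‖ = 0.0070
so the bound overstates the realised error by a factor of ≈ 13.6166 (computed from the unrounded values)


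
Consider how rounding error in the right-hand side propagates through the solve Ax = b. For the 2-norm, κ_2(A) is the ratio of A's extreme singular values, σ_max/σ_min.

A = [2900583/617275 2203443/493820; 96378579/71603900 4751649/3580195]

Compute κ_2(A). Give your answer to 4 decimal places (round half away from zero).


M = AᵀA = [195998872291209/8203389592336 11666029331880/512711849521; 11666029331880/512711849521 177777645525225/8203389592336]. tr(M)=222221473137/4877163848, det(M)=8303765625/156069243136
char-poly roots: 729/16 and 11390625/9754327696
κ = σ_max/σ_min = (27/4)/(3375/98764) = 197.5280

197.5280


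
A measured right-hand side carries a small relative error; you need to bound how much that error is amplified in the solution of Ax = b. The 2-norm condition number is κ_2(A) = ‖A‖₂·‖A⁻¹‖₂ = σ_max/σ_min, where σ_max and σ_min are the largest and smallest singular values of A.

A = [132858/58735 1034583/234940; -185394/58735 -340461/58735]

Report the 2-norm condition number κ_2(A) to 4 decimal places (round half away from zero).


form AᵀA = [2080887336/137992009 7798606695/275984018; 7798606695/275984018 116999242569/2207872144] with trace 520046505/7639696 and determinant 1185921/1909924
eigenvalues of AᵀA: λ = (tr ± √(tr²−4·det))/2 = 1089/16, 4356/477481
κ = σ_max/σ_min = (33/4)/(66/691) = 86.3750

86.3750


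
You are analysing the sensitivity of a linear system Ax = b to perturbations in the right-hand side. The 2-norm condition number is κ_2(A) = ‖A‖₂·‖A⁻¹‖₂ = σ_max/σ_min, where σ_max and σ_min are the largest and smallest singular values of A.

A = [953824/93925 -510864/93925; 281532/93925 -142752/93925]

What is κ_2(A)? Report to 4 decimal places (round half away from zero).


165.7500

form AᵀA = [1582464784/14115049 -843941760/14115049; -843941760/14115049 450176256/14115049] with trace 7033360/48841 and determinant 36864/48841
λ_max, λ_min = (7033360/48841 ± √49460950991104/2385443281)/2 = 144, 256/48841
σ_max=√144=12, σ_min=√(256/48841)=(16/221) → κ = 165.7500


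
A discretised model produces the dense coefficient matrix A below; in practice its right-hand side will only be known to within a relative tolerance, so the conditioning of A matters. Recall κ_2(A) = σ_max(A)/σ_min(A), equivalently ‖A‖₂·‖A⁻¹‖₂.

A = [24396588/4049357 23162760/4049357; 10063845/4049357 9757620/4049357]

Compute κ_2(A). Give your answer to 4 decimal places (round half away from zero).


268.5250

AᵀA = [142108647669/3345703349 135337989780/3345703349; 135337989780/3345703349 128897082000/3345703349]; tr = 9345025161/115369081, det = 10497600/115369081
solving λ² − 9345025161/115369081·λ + 10497600/115369081 = 0 gives λ = 81, 129600/115369081
so κ_2 = √(81 / (129600/115369081)) = 268.5250


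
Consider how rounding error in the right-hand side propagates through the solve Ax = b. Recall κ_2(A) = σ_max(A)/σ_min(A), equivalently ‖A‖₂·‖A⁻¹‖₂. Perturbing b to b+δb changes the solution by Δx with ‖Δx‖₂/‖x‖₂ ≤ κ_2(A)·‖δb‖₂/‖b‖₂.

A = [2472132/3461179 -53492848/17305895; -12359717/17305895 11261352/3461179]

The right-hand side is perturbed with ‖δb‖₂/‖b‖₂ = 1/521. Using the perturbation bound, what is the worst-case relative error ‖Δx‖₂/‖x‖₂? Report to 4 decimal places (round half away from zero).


form AᵀA = [363315719329/356116530025 -64548990504/14244661201; -64548990504/14244661201 7172337703744/356116530025] with trace 4482839633/211848025 and determinant 71639296/5296200625
solving λ² − 4482839633/211848025·λ + 71639296/5296200625 = 0 gives λ = 529/25, 135424/211848025
σ_max=√(529/25)=(23/5), σ_min=√(135424/211848025)=(368/14555) → κ = 181.9375
κ_2(A)·‖δb‖/‖b‖ = 0.3492

0.3492


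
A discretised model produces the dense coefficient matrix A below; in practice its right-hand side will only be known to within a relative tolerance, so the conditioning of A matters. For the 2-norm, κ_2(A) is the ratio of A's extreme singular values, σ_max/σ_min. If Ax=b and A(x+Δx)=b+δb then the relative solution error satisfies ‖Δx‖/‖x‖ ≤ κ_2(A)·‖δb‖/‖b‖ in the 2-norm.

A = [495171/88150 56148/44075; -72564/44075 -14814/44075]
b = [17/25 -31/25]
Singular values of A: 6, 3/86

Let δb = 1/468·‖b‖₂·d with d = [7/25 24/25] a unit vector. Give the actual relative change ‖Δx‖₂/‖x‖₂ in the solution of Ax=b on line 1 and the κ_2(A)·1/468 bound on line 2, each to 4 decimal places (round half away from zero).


0.0030
0.3675

largest singular value 6, smallest 3/86
κ_2(A) = 6 / (3/86) = 172.0000
κ_2(A)·‖δb‖/‖b‖ = 0.3675
solve Ax = b  →  x = [6.4553 -27.9309]
‖b‖ = 1.4142, ‖x‖ = 28.6672
re-solving with b+δb shifts x by Δx of norm 0.0866
realised ‖Δx‖/‖x‖ = 0.0030
tightness: 0.0030 against a bound of 0.3675 (unrounded ratio ≈ 0.0082)


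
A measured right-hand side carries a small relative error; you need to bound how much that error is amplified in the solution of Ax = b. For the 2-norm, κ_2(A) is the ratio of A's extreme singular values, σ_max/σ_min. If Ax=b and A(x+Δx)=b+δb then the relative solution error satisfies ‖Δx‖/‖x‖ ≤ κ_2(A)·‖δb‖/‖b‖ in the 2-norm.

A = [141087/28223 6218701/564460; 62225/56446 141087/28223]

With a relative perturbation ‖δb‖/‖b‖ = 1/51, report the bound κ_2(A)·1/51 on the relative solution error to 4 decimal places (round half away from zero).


0.2620

form AᵀA = [494048029/18852964 5711060673/94264820; 5711060673/94264820 275943542929/1885296400] with trace 1925138141/11155600 and determinant 294499921/1784896
eigenvalues of AᵀA: λ = (tr ± √(tr²−4·det))/2 = 17161/100, 429025/446224
κ = σ_max/σ_min = (131/10)/(655/668) = 13.3600
κ_2(A)·‖δb‖/‖b‖ = 0.2620


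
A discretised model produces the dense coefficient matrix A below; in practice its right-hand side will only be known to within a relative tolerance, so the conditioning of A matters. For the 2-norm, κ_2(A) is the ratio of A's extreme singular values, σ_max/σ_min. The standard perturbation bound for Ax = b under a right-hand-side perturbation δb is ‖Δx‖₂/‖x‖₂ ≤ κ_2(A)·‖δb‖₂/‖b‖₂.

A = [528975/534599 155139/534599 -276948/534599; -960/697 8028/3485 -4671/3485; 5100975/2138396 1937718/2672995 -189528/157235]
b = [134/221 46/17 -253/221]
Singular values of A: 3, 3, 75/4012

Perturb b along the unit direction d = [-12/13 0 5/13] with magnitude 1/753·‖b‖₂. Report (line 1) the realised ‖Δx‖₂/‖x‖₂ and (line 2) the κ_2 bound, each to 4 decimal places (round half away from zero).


from the listed singular values, σ₁ = 3, σ_n = 75/4012
κ_2(A) = 3 / (75/4012) = 160.4800
worst-case relative error ≤ 160.4800 × 1/753 = 0.2131
solve Ax = b  →  x = [-12.3928 -30.6920 -42.0338]
‖b‖ = 3.0000, ‖x‖ = 53.5016
with δb = [-0.0037 0.0000 0.0015], A·Δx = δb → ‖Δx‖ = 0.2131
relative error = 0.0040
realised/bound (from unrounded values) ≈ 0.0187

0.0040
0.2131


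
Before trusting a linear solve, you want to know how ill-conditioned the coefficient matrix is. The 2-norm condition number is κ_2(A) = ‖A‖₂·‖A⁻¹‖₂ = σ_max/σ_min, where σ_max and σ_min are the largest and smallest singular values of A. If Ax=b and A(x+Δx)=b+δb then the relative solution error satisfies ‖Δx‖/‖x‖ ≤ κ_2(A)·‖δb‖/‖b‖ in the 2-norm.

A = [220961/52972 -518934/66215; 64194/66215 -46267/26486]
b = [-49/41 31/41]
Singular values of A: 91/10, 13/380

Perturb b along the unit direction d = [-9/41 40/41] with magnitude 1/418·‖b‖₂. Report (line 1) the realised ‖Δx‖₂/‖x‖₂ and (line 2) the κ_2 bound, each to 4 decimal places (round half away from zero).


0.0034
0.6364

largest singular value 91/10, smallest 13/380
κ_2(A) = (91/10) / (13/380) = 266.0000
κ_2(A)·‖δb‖/‖b‖ = 0.6364
solve Ax = b  →  x = [25.7401 13.8526]
‖b‖ = 1.4142, ‖x‖ = 29.2310
with δb = [-0.0007 0.0033], A·Δx = δb → ‖Δx‖ = 0.0989
relative error = 0.0034
so the bound overstates the realised error by a factor of ≈ 188.0917 (computed from the unrounded values)


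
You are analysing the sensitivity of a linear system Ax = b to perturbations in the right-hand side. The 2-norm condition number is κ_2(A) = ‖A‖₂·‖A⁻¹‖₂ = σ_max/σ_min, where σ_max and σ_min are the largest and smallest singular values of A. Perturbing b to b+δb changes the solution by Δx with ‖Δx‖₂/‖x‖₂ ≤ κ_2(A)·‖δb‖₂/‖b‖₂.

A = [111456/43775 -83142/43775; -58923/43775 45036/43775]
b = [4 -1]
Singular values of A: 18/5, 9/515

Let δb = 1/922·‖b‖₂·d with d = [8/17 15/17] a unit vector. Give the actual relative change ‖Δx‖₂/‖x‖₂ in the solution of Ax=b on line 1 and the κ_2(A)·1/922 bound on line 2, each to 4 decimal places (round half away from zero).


largest singular value 18/5, smallest 9/515
κ_2(A) = (18/5) / (9/515) = 206.0000
bound on ‖Δx‖/‖x‖: κ·ε = 206.0000·1/922 = 0.2234
solve Ax = b  →  x = [35.2222 45.1111]
2-norm of b is 4.1231; of x, 57.2330
δb = ε·‖b‖·d = [0.0021 0.0039]; solving A·Δx = δb gives ‖Δx‖ = 0.2559
relative error = 0.0045
tightness: 0.0045 against a bound of 0.2234 (unrounded ratio ≈ 0.0200)

0.0045
0.2234


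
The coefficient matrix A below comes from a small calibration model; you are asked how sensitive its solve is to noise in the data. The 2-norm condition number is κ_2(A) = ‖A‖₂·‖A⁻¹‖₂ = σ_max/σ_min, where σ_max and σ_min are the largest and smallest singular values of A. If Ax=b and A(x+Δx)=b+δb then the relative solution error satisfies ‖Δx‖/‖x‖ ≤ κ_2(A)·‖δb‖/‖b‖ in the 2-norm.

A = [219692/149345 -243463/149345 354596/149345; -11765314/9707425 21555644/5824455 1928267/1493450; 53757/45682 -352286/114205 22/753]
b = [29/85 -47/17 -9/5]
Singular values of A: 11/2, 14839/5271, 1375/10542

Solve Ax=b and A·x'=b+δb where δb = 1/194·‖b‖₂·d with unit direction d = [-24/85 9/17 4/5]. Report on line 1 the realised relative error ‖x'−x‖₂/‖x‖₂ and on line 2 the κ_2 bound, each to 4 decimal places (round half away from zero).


from the listed singular values, σ₁ = 11/2, σ_n = 1375/10542
κ_2(A) = (11/2) / (1375/10542) = 42.1680
κ_2(A)·‖δb‖/‖b‖ = 0.2174
solve Ax = b  →  x = [20.3603 8.2865 -6.7812]
‖b‖ = 3.3166, ‖x‖ = 23.0042
re-solving with b+δb shifts x by Δx of norm 0.1311
realised ‖Δx‖/‖x‖ = 0.0057
realised/bound (from unrounded values) ≈ 0.0262

0.0057
0.2174
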